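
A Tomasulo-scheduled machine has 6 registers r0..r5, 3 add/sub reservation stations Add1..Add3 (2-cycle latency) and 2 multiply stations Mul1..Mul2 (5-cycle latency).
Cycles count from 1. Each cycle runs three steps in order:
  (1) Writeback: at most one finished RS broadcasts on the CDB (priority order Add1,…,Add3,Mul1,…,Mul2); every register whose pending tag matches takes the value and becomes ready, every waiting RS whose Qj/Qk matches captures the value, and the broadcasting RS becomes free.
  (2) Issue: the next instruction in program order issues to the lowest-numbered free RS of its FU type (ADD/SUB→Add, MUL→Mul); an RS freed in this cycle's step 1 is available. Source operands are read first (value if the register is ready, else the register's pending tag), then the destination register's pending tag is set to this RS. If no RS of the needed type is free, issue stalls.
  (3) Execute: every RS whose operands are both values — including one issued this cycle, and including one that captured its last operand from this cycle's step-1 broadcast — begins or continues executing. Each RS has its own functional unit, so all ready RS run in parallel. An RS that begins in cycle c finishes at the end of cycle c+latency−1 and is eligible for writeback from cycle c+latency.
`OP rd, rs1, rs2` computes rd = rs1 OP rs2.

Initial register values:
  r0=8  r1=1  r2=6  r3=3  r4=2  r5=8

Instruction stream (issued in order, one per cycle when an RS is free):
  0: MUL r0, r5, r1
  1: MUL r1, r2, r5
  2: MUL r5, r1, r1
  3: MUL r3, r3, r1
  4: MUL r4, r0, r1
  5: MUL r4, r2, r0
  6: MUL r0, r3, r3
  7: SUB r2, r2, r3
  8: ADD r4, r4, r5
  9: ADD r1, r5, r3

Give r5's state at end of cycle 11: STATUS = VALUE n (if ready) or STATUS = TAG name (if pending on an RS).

  c1: issue MUL r0<-Mul1  regs: r0:Mul1,r1:1,r2:6,r3:3,r4:2,r5:8
  c2: issue MUL r1<-Mul2  regs: r0:Mul1,r1:Mul2,r2:6,r3:3,r4:2,r5:8
  c3: stall  regs: r0:Mul1,r1:Mul2,r2:6,r3:3,r4:2,r5:8
  c4: stall  regs: r0:Mul1,r1:Mul2,r2:6,r3:3,r4:2,r5:8
  c5: stall  regs: r0:Mul1,r1:Mul2,r2:6,r3:3,r4:2,r5:8
  c6: CDB Mul1=8; issue MUL r5<-Mul1  regs: r0:8,r1:Mul2,r2:6,r3:3,r4:2,r5:Mul1
  c7: CDB Mul2=48; issue MUL r3<-Mul2  regs: r0:8,r1:48,r2:6,r3:Mul2,r4:2,r5:Mul1
  c8: stall  regs: r0:8,r1:48,r2:6,r3:Mul2,r4:2,r5:Mul1
  c9: stall  regs: r0:8,r1:48,r2:6,r3:Mul2,r4:2,r5:Mul1
  c10: stall  regs: r0:8,r1:48,r2:6,r3:Mul2,r4:2,r5:Mul1
  c11: stall  regs: r0:8,r1:48,r2:6,r3:Mul2,r4:2,r5:Mul1

STATUS = TAG Mul1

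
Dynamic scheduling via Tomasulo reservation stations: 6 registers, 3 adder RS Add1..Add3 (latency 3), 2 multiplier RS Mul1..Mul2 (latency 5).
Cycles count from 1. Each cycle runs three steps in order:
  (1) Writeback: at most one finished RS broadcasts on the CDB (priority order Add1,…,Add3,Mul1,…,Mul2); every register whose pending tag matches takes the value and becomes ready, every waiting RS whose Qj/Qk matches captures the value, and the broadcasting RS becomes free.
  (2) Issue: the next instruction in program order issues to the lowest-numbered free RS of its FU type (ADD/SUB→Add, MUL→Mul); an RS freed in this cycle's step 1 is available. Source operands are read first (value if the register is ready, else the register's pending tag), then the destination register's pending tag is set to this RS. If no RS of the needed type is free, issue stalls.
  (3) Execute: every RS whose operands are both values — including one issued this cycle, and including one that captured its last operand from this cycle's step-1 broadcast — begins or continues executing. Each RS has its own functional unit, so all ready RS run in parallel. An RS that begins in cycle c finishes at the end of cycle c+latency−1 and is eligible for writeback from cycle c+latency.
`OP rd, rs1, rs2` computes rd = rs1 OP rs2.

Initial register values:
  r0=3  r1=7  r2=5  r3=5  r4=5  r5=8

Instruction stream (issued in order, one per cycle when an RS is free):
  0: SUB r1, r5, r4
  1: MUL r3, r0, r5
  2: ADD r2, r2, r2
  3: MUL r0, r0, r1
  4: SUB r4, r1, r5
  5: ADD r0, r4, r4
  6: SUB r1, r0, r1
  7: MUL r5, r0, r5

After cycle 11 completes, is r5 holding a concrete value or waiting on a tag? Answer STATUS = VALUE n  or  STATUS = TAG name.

c1: issue SUB r1<-Add1 | r0:3,r1:Add1,r2:5,r3:5,r4:5,r5:8
c2: issue MUL r3<-Mul1 | r0:3,r1:Add1,r2:5,r3:Mul1,r4:5,r5:8
c3: issue ADD r2<-Add2 | r0:3,r1:Add1,r2:Add2,r3:Mul1,r4:5,r5:8
c4: CDB Add1=3; issue MUL r0<-Mul2 | r0:Mul2,r1:3,r2:Add2,r3:Mul1,r4:5,r5:8
c5: issue SUB r4<-Add1 | r0:Mul2,r1:3,r2:Add2,r3:Mul1,r4:Add1,r5:8
c6: CDB Add2=10; issue ADD r0<-Add2 | r0:Add2,r1:3,r2:10,r3:Mul1,r4:Add1,r5:8
c7: CDB Mul1=24; issue SUB r1<-Add3 | r0:Add2,r1:Add3,r2:10,r3:24,r4:Add1,r5:8
c8: CDB Add1=-5; issue MUL r5<-Mul1 | r0:Add2,r1:Add3,r2:10,r3:24,r4:-5,r5:Mul1
c9: CDB Mul2=9 | r0:Add2,r1:Add3,r2:10,r3:24,r4:-5,r5:Mul1
c10: - | r0:Add2,r1:Add3,r2:10,r3:24,r4:-5,r5:Mul1
c11: CDB Add2=-10 | r0:-10,r1:Add3,r2:10,r3:24,r4:-5,r5:Mul1

STATUS = TAG Mul1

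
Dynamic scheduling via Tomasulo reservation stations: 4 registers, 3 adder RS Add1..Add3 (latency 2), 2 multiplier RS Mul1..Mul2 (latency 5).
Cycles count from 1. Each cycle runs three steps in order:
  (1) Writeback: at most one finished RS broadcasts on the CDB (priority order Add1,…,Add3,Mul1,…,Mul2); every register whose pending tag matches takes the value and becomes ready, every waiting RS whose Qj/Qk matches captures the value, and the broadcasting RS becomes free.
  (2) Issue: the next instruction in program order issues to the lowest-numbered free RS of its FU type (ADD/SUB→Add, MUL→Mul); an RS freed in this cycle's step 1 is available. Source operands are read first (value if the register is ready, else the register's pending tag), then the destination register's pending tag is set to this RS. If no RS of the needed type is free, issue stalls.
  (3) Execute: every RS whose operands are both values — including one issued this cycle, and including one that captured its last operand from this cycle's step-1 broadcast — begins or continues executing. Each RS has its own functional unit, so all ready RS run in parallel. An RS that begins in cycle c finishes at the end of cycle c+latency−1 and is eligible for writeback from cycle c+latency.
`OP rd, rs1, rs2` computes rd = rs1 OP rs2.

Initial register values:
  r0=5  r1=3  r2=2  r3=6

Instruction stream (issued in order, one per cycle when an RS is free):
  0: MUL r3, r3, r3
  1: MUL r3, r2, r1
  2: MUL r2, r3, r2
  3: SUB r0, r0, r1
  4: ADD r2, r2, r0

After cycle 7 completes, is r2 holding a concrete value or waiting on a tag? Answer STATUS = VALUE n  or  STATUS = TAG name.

  c1: issue MUL r3<-Mul1  regs: r0:5,r1:3,r2:2,r3:Mul1
  c2: issue MUL r3<-Mul2  regs: r0:5,r1:3,r2:2,r3:Mul2
  c3: stall  regs: r0:5,r1:3,r2:2,r3:Mul2
  c4: stall  regs: r0:5,r1:3,r2:2,r3:Mul2
  c5: stall  regs: r0:5,r1:3,r2:2,r3:Mul2
  c6: CDB Mul1=36; issue MUL r2<-Mul1  regs: r0:5,r1:3,r2:Mul1,r3:Mul2
  c7: CDB Mul2=6; issue SUB r0<-Add1  regs: r0:Add1,r1:3,r2:Mul1,r3:6

STATUS = TAG Mul1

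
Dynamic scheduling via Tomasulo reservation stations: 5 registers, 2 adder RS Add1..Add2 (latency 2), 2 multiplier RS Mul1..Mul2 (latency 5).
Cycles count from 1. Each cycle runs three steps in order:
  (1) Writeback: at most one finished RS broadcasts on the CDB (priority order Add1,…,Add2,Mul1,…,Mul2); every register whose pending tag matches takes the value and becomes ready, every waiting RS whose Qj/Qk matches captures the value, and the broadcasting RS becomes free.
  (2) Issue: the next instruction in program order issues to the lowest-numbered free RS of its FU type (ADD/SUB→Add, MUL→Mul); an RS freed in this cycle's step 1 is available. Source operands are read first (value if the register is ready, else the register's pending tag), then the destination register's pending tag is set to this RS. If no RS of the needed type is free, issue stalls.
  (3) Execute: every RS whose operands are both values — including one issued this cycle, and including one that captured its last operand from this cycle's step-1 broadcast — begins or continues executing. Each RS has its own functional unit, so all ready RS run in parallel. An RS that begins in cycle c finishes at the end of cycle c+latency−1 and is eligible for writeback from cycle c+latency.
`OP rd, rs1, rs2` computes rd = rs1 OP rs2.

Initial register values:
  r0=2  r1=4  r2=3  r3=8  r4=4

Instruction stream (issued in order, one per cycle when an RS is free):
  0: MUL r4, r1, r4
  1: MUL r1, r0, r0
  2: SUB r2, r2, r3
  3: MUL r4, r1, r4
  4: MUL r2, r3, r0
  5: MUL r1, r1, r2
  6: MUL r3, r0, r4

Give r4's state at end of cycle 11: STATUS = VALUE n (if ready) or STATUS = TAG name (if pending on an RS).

c1: issue MUL r4<-Mul1 | r0:2,r1:4,r2:3,r3:8,r4:Mul1
c2: issue MUL r1<-Mul2 | r0:2,r1:Mul2,r2:3,r3:8,r4:Mul1
c3: issue SUB r2<-Add1 | r0:2,r1:Mul2,r2:Add1,r3:8,r4:Mul1
c4: stall | r0:2,r1:Mul2,r2:Add1,r3:8,r4:Mul1
c5: CDB Add1=-5; stall | r0:2,r1:Mul2,r2:-5,r3:8,r4:Mul1
c6: CDB Mul1=16; issue MUL r4<-Mul1 | r0:2,r1:Mul2,r2:-5,r3:8,r4:Mul1
c7: CDB Mul2=4; issue MUL r2<-Mul2 | r0:2,r1:4,r2:Mul2,r3:8,r4:Mul1
c8: stall | r0:2,r1:4,r2:Mul2,r3:8,r4:Mul1
c9: stall | r0:2,r1:4,r2:Mul2,r3:8,r4:Mul1
c10: stall | r0:2,r1:4,r2:Mul2,r3:8,r4:Mul1
c11: stall | r0:2,r1:4,r2:Mul2,r3:8,r4:Mul1

STATUS = TAG Mul1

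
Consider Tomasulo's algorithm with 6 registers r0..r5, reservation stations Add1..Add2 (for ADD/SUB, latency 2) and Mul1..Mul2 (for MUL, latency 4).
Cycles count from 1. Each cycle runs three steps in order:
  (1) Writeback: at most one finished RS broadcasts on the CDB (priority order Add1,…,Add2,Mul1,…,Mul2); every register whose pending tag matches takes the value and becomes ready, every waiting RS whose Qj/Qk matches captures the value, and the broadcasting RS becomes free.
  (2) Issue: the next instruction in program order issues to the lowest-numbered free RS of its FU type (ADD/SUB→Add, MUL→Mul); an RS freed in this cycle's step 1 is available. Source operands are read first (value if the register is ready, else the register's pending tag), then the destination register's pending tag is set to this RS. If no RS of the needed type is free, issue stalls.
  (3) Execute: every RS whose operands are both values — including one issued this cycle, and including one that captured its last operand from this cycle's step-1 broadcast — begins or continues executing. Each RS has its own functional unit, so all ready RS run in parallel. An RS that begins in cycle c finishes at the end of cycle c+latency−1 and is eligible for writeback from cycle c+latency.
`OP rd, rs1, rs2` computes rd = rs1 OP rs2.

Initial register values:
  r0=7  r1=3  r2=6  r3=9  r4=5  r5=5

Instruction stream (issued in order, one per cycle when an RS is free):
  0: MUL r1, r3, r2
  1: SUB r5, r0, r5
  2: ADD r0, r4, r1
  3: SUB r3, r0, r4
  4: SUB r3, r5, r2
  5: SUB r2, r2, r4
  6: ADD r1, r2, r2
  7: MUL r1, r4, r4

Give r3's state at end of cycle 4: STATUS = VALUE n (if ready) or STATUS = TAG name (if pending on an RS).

STATUS = TAG Add1

  c1: issue MUL r1<-Mul1  regs: r0:7,r1:Mul1,r2:6,r3:9,r4:5,r5:5
  c2: issue SUB r5<-Add1  regs: r0:7,r1:Mul1,r2:6,r3:9,r4:5,r5:Add1
  c3: issue ADD r0<-Add2  regs: r0:Add2,r1:Mul1,r2:6,r3:9,r4:5,r5:Add1
  c4: CDB Add1=2; issue SUB r3<-Add1  regs: r0:Add2,r1:Mul1,r2:6,r3:Add1,r4:5,r5:2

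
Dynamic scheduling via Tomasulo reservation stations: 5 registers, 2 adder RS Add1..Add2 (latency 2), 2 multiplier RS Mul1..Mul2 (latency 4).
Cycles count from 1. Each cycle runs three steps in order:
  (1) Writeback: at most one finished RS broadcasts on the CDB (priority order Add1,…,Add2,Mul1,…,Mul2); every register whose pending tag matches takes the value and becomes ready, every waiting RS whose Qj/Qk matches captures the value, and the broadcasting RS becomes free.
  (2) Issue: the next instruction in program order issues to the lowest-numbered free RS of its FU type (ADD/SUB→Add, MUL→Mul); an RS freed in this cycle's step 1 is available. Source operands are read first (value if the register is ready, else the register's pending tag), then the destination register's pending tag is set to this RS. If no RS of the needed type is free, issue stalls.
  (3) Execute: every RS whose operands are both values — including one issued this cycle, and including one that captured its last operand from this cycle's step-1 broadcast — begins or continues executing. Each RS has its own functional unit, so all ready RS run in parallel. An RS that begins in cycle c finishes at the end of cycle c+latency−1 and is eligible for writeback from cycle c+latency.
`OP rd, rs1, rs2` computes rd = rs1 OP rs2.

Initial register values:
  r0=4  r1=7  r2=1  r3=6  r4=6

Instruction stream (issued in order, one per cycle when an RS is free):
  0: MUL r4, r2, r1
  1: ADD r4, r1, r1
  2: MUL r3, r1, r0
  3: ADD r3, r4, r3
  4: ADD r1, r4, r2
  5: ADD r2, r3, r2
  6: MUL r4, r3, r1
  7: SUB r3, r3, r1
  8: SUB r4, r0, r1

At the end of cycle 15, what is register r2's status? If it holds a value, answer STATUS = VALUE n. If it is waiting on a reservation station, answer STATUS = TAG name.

c1: issue MUL r4<-Mul1 | r0:4,r1:7,r2:1,r3:6,r4:Mul1
c2: issue ADD r4<-Add1 | r0:4,r1:7,r2:1,r3:6,r4:Add1
c3: issue MUL r3<-Mul2 | r0:4,r1:7,r2:1,r3:Mul2,r4:Add1
c4: CDB Add1=14; issue ADD r3<-Add1 | r0:4,r1:7,r2:1,r3:Add1,r4:14
c5: CDB Mul1=7; issue ADD r1<-Add2 | r0:4,r1:Add2,r2:1,r3:Add1,r4:14
c6: stall | r0:4,r1:Add2,r2:1,r3:Add1,r4:14
c7: CDB Add2=15; issue ADD r2<-Add2 | r0:4,r1:15,r2:Add2,r3:Add1,r4:14
c8: CDB Mul2=28; issue MUL r4<-Mul1 | r0:4,r1:15,r2:Add2,r3:Add1,r4:Mul1
c9: stall | r0:4,r1:15,r2:Add2,r3:Add1,r4:Mul1
c10: CDB Add1=42; issue SUB r3<-Add1 | r0:4,r1:15,r2:Add2,r3:Add1,r4:Mul1
c11: stall | r0:4,r1:15,r2:Add2,r3:Add1,r4:Mul1
c12: CDB Add1=27; issue SUB r4<-Add1 | r0:4,r1:15,r2:Add2,r3:27,r4:Add1
c13: CDB Add2=43 | r0:4,r1:15,r2:43,r3:27,r4:Add1
c14: CDB Add1=-11 | r0:4,r1:15,r2:43,r3:27,r4:-11
c15: CDB Mul1=630 | r0:4,r1:15,r2:43,r3:27,r4:-11

STATUS = VALUE 43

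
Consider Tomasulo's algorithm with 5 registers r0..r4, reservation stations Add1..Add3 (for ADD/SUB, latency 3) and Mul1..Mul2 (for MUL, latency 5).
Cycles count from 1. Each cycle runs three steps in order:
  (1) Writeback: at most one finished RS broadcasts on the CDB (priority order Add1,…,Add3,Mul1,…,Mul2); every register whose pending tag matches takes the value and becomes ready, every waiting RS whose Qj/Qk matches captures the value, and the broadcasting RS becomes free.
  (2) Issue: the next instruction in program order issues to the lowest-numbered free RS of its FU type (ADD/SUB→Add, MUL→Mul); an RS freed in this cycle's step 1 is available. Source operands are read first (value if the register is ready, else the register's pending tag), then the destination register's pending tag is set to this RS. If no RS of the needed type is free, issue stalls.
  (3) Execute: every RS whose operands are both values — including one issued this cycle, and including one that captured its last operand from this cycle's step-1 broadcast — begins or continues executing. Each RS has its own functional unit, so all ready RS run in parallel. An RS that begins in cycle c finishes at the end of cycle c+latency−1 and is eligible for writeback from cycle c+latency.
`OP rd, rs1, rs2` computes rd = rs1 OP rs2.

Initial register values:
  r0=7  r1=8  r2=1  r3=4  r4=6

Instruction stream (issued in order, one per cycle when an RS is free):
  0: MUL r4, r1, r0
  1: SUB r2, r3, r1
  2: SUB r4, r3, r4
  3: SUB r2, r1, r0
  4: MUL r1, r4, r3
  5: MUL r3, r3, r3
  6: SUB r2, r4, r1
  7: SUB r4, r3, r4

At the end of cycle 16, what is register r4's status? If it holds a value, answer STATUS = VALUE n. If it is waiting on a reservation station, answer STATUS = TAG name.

  c1: issue MUL r4<-Mul1  regs: r0:7,r1:8,r2:1,r3:4,r4:Mul1
  c2: issue SUB r2<-Add1  regs: r0:7,r1:8,r2:Add1,r3:4,r4:Mul1
  c3: issue SUB r4<-Add2  regs: r0:7,r1:8,r2:Add1,r3:4,r4:Add2
  c4: issue SUB r2<-Add3  regs: r0:7,r1:8,r2:Add3,r3:4,r4:Add2
  c5: CDB Add1=-4; issue MUL r1<-Mul2  regs: r0:7,r1:Mul2,r2:Add3,r3:4,r4:Add2
  c6: CDB Mul1=56; issue MUL r3<-Mul1  regs: r0:7,r1:Mul2,r2:Add3,r3:Mul1,r4:Add2
  c7: CDB Add3=1; issue SUB r2<-Add1  regs: r0:7,r1:Mul2,r2:Add1,r3:Mul1,r4:Add2
  c8: issue SUB r4<-Add3  regs: r0:7,r1:Mul2,r2:Add1,r3:Mul1,r4:Add3
  c9: CDB Add2=-52  regs: r0:7,r1:Mul2,r2:Add1,r3:Mul1,r4:Add3
  c10: -  regs: r0:7,r1:Mul2,r2:Add1,r3:Mul1,r4:Add3
  c11: CDB Mul1=16  regs: r0:7,r1:Mul2,r2:Add1,r3:16,r4:Add3
  c12: -  regs: r0:7,r1:Mul2,r2:Add1,r3:16,r4:Add3
  c13: -  regs: r0:7,r1:Mul2,r2:Add1,r3:16,r4:Add3
  c14: CDB Add3=68  regs: r0:7,r1:Mul2,r2:Add1,r3:16,r4:68
  c15: CDB Mul2=-208  regs: r0:7,r1:-208,r2:Add1,r3:16,r4:68
  c16: -  regs: r0:7,r1:-208,r2:Add1,r3:16,r4:68

STATUS = VALUE 68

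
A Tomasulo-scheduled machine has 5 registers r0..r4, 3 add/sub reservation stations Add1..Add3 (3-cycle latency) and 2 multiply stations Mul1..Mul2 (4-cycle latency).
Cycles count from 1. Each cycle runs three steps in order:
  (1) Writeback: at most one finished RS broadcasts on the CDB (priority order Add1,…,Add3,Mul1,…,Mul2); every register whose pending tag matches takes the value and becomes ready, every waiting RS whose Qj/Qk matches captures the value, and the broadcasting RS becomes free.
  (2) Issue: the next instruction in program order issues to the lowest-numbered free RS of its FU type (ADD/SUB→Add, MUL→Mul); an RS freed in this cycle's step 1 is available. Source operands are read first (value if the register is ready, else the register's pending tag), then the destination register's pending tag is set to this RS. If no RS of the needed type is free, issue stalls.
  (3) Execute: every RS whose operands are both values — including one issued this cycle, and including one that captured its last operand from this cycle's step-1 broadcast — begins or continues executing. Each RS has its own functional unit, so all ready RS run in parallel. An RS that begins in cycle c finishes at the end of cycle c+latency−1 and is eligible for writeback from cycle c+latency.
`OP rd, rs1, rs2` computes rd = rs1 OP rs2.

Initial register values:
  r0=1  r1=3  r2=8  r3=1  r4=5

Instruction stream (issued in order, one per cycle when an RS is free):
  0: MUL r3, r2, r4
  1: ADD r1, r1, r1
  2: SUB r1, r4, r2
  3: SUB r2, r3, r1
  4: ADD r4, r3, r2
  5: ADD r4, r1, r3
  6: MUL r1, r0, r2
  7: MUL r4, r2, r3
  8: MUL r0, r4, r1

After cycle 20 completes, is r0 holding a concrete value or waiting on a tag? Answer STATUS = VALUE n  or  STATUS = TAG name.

STATUS = VALUE 73960

cycle 1: issue MUL r3<-Mul1 // r0:1,r1:3,r2:8,r3:Mul1,r4:5
cycle 2: issue ADD r1<-Add1 // r0:1,r1:Add1,r2:8,r3:Mul1,r4:5
cycle 3: issue SUB r1<-Add2 // r0:1,r1:Add2,r2:8,r3:Mul1,r4:5
cycle 4: issue SUB r2<-Add3 // r0:1,r1:Add2,r2:Add3,r3:Mul1,r4:5
cycle 5: CDB Add1=6; issue ADD r4<-Add1 // r0:1,r1:Add2,r2:Add3,r3:Mul1,r4:Add1
cycle 6: CDB Add2=-3; issue ADD r4<-Add2 // r0:1,r1:-3,r2:Add3,r3:Mul1,r4:Add2
cycle 7: CDB Mul1=40; issue MUL r1<-Mul1 // r0:1,r1:Mul1,r2:Add3,r3:40,r4:Add2
cycle 8: issue MUL r4<-Mul2 // r0:1,r1:Mul1,r2:Add3,r3:40,r4:Mul2
cycle 9: stall // r0:1,r1:Mul1,r2:Add3,r3:40,r4:Mul2
cycle 10: CDB Add2=37; stall // r0:1,r1:Mul1,r2:Add3,r3:40,r4:Mul2
cycle 11: CDB Add3=43; stall // r0:1,r1:Mul1,r2:43,r3:40,r4:Mul2
cycle 12: stall // r0:1,r1:Mul1,r2:43,r3:40,r4:Mul2
cycle 13: stall // r0:1,r1:Mul1,r2:43,r3:40,r4:Mul2
cycle 14: CDB Add1=83; stall // r0:1,r1:Mul1,r2:43,r3:40,r4:Mul2
cycle 15: CDB Mul1=43; issue MUL r0<-Mul1 // r0:Mul1,r1:43,r2:43,r3:40,r4:Mul2
cycle 16: CDB Mul2=1720 // r0:Mul1,r1:43,r2:43,r3:40,r4:1720
cycle 17: - // r0:Mul1,r1:43,r2:43,r3:40,r4:1720
cycle 18: - // r0:Mul1,r1:43,r2:43,r3:40,r4:1720
cycle 19: - // r0:Mul1,r1:43,r2:43,r3:40,r4:1720
cycle 20: CDB Mul1=73960 // r0:73960,r1:43,r2:43,r3:40,r4:1720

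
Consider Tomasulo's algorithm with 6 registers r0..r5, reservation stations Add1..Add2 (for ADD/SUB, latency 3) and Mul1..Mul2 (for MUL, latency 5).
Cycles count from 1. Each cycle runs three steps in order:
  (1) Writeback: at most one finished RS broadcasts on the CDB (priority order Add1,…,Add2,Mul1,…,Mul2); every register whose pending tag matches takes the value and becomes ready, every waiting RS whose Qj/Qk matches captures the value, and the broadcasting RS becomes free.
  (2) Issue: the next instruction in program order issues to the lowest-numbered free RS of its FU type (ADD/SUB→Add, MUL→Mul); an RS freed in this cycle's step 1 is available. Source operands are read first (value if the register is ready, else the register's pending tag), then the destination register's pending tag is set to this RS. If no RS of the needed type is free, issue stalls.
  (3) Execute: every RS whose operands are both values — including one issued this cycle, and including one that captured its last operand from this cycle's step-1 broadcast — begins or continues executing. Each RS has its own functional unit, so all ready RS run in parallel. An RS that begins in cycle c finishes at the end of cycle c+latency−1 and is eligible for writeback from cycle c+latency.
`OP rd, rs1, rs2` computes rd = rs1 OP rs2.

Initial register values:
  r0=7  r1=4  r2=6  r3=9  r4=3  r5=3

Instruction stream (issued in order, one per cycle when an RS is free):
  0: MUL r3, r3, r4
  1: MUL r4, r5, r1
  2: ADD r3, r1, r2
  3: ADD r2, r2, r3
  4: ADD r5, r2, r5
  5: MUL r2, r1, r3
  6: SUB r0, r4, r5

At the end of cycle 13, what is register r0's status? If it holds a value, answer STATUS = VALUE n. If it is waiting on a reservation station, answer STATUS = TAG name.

c1: issue MUL r3<-Mul1 | r0:7,r1:4,r2:6,r3:Mul1,r4:3,r5:3
c2: issue MUL r4<-Mul2 | r0:7,r1:4,r2:6,r3:Mul1,r4:Mul2,r5:3
c3: issue ADD r3<-Add1 | r0:7,r1:4,r2:6,r3:Add1,r4:Mul2,r5:3
c4: issue ADD r2<-Add2 | r0:7,r1:4,r2:Add2,r3:Add1,r4:Mul2,r5:3
c5: stall | r0:7,r1:4,r2:Add2,r3:Add1,r4:Mul2,r5:3
c6: CDB Add1=10; issue ADD r5<-Add1 | r0:7,r1:4,r2:Add2,r3:10,r4:Mul2,r5:Add1
c7: CDB Mul1=27; issue MUL r2<-Mul1 | r0:7,r1:4,r2:Mul1,r3:10,r4:Mul2,r5:Add1
c8: CDB Mul2=12; stall | r0:7,r1:4,r2:Mul1,r3:10,r4:12,r5:Add1
c9: CDB Add2=16; issue SUB r0<-Add2 | r0:Add2,r1:4,r2:Mul1,r3:10,r4:12,r5:Add1
c10: - | r0:Add2,r1:4,r2:Mul1,r3:10,r4:12,r5:Add1
c11: - | r0:Add2,r1:4,r2:Mul1,r3:10,r4:12,r5:Add1
c12: CDB Add1=19 | r0:Add2,r1:4,r2:Mul1,r3:10,r4:12,r5:19
c13: CDB Mul1=40 | r0:Add2,r1:4,r2:40,r3:10,r4:12,r5:19

STATUS = TAG Add2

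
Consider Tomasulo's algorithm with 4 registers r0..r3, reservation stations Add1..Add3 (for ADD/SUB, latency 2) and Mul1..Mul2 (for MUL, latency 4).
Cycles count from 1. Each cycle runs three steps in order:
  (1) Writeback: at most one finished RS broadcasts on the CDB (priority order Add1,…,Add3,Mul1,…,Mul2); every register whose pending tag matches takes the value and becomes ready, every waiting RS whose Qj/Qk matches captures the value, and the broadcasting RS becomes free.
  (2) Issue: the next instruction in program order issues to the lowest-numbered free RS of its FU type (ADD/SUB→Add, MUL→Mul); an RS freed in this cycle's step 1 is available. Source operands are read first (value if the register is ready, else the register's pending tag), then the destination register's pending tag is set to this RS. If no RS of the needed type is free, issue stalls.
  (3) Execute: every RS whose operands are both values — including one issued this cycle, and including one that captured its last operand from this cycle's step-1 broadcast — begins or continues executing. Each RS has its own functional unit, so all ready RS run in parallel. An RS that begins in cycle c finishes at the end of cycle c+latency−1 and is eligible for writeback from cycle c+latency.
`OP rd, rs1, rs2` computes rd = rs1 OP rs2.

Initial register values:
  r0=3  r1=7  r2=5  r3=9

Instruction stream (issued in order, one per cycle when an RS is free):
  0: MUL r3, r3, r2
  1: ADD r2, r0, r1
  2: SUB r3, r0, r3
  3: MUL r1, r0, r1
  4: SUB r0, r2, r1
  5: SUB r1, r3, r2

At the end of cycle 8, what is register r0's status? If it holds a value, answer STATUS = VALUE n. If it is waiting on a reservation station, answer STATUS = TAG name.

STATUS = TAG Add1

cycle 1: issue MUL r3<-Mul1 // r0:3,r1:7,r2:5,r3:Mul1
cycle 2: issue ADD r2<-Add1 // r0:3,r1:7,r2:Add1,r3:Mul1
cycle 3: issue SUB r3<-Add2 // r0:3,r1:7,r2:Add1,r3:Add2
cycle 4: CDB Add1=10; issue MUL r1<-Mul2 // r0:3,r1:Mul2,r2:10,r3:Add2
cycle 5: CDB Mul1=45; issue SUB r0<-Add1 // r0:Add1,r1:Mul2,r2:10,r3:Add2
cycle 6: issue SUB r1<-Add3 // r0:Add1,r1:Add3,r2:10,r3:Add2
cycle 7: CDB Add2=-42 // r0:Add1,r1:Add3,r2:10,r3:-42
cycle 8: CDB Mul2=21 // r0:Add1,r1:Add3,r2:10,r3:-42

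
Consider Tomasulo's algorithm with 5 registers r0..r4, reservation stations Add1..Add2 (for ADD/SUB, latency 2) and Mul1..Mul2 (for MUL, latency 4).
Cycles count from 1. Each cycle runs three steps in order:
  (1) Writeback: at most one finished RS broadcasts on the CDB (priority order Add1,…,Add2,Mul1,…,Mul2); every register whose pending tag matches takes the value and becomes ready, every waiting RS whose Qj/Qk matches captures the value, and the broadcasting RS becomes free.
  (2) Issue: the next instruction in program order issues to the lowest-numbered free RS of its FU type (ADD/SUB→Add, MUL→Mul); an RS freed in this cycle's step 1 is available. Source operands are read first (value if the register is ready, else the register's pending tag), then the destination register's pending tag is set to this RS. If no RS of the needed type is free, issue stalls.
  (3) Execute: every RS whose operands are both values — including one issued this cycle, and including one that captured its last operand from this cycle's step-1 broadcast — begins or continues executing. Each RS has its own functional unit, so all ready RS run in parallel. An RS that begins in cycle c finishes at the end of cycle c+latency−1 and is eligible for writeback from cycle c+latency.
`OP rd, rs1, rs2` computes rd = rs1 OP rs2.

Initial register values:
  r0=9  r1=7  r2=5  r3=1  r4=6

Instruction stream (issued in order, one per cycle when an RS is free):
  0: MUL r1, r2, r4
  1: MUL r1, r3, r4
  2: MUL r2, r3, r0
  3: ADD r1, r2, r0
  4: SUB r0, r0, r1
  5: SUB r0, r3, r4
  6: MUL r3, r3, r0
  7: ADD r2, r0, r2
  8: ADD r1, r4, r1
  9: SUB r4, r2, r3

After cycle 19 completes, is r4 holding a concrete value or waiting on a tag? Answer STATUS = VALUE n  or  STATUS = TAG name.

STATUS = VALUE 9

  c1: issue MUL r1<-Mul1  regs: r0:9,r1:Mul1,r2:5,r3:1,r4:6
  c2: issue MUL r1<-Mul2  regs: r0:9,r1:Mul2,r2:5,r3:1,r4:6
  c3: stall  regs: r0:9,r1:Mul2,r2:5,r3:1,r4:6
  c4: stall  regs: r0:9,r1:Mul2,r2:5,r3:1,r4:6
  c5: CDB Mul1=30; issue MUL r2<-Mul1  regs: r0:9,r1:Mul2,r2:Mul1,r3:1,r4:6
  c6: CDB Mul2=6; issue ADD r1<-Add1  regs: r0:9,r1:Add1,r2:Mul1,r3:1,r4:6
  c7: issue SUB r0<-Add2  regs: r0:Add2,r1:Add1,r2:Mul1,r3:1,r4:6
  c8: stall  regs: r0:Add2,r1:Add1,r2:Mul1,r3:1,r4:6
  c9: CDB Mul1=9; stall  regs: r0:Add2,r1:Add1,r2:9,r3:1,r4:6
  c10: stall  regs: r0:Add2,r1:Add1,r2:9,r3:1,r4:6
  c11: CDB Add1=18; issue SUB r0<-Add1  regs: r0:Add1,r1:18,r2:9,r3:1,r4:6
  c12: issue MUL r3<-Mul1  regs: r0:Add1,r1:18,r2:9,r3:Mul1,r4:6
  c13: CDB Add1=-5; issue ADD r2<-Add1  regs: r0:-5,r1:18,r2:Add1,r3:Mul1,r4:6
  c14: CDB Add2=-9; issue ADD r1<-Add2  regs: r0:-5,r1:Add2,r2:Add1,r3:Mul1,r4:6
  c15: CDB Add1=4; issue SUB r4<-Add1  regs: r0:-5,r1:Add2,r2:4,r3:Mul1,r4:Add1
  c16: CDB Add2=24  regs: r0:-5,r1:24,r2:4,r3:Mul1,r4:Add1
  c17: CDB Mul1=-5  regs: r0:-5,r1:24,r2:4,r3:-5,r4:Add1
  c18: -  regs: r0:-5,r1:24,r2:4,r3:-5,r4:Add1
  c19: CDB Add1=9  regs: r0:-5,r1:24,r2:4,r3:-5,r4:9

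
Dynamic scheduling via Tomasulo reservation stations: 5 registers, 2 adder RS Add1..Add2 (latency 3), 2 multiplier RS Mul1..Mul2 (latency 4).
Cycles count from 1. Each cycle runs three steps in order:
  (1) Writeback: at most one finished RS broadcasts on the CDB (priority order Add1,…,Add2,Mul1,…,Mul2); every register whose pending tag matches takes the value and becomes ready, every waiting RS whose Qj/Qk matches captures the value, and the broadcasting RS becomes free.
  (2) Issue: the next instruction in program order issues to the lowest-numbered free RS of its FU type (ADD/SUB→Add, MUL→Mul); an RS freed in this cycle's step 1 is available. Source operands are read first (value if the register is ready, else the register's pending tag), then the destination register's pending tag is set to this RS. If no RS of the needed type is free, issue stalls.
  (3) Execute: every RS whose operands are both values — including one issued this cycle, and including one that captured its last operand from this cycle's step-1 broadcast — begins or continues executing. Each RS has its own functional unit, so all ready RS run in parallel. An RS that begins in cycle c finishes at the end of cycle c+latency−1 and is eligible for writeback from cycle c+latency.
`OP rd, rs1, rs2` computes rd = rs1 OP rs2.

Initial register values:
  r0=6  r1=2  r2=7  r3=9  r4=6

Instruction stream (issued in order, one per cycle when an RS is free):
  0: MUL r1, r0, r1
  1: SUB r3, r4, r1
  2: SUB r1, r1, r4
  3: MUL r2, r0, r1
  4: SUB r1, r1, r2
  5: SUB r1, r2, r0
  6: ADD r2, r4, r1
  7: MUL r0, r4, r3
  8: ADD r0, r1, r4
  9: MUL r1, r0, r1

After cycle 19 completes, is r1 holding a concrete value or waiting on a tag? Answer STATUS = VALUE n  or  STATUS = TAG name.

c1: issue MUL r1<-Mul1 | r0:6,r1:Mul1,r2:7,r3:9,r4:6
c2: issue SUB r3<-Add1 | r0:6,r1:Mul1,r2:7,r3:Add1,r4:6
c3: issue SUB r1<-Add2 | r0:6,r1:Add2,r2:7,r3:Add1,r4:6
c4: issue MUL r2<-Mul2 | r0:6,r1:Add2,r2:Mul2,r3:Add1,r4:6
c5: CDB Mul1=12; stall | r0:6,r1:Add2,r2:Mul2,r3:Add1,r4:6
c6: stall | r0:6,r1:Add2,r2:Mul2,r3:Add1,r4:6
c7: stall | r0:6,r1:Add2,r2:Mul2,r3:Add1,r4:6
c8: CDB Add1=-6; issue SUB r1<-Add1 | r0:6,r1:Add1,r2:Mul2,r3:-6,r4:6
c9: CDB Add2=6; issue SUB r1<-Add2 | r0:6,r1:Add2,r2:Mul2,r3:-6,r4:6
c10: stall | r0:6,r1:Add2,r2:Mul2,r3:-6,r4:6
c11: stall | r0:6,r1:Add2,r2:Mul2,r3:-6,r4:6
c12: stall | r0:6,r1:Add2,r2:Mul2,r3:-6,r4:6
c13: CDB Mul2=36; stall | r0:6,r1:Add2,r2:36,r3:-6,r4:6
c14: stall | r0:6,r1:Add2,r2:36,r3:-6,r4:6
c15: stall | r0:6,r1:Add2,r2:36,r3:-6,r4:6
c16: CDB Add1=-30; issue ADD r2<-Add1 | r0:6,r1:Add2,r2:Add1,r3:-6,r4:6
c17: CDB Add2=30; issue MUL r0<-Mul1 | r0:Mul1,r1:30,r2:Add1,r3:-6,r4:6
c18: issue ADD r0<-Add2 | r0:Add2,r1:30,r2:Add1,r3:-6,r4:6
c19: issue MUL r1<-Mul2 | r0:Add2,r1:Mul2,r2:Add1,r3:-6,r4:6

STATUS = TAG Mul2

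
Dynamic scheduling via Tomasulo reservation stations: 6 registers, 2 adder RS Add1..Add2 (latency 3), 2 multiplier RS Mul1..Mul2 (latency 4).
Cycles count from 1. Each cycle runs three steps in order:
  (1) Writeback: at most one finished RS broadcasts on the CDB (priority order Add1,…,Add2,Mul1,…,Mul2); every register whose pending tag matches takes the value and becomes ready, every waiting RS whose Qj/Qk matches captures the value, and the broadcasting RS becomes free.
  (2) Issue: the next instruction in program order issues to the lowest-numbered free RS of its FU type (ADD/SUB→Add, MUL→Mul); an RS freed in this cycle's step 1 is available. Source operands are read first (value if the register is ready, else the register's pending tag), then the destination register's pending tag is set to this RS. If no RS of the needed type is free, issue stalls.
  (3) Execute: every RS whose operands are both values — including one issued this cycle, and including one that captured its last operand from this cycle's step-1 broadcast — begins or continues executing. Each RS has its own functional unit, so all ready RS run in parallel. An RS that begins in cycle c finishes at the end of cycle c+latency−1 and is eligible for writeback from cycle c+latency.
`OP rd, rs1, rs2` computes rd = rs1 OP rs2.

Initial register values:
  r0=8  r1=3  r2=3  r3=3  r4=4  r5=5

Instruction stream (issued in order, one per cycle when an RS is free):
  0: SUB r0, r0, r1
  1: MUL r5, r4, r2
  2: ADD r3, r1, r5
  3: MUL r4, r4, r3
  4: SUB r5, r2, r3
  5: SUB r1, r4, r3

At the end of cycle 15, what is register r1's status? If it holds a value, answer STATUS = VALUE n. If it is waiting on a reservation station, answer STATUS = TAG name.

  c1: issue SUB r0<-Add1  regs: r0:Add1,r1:3,r2:3,r3:3,r4:4,r5:5
  c2: issue MUL r5<-Mul1  regs: r0:Add1,r1:3,r2:3,r3:3,r4:4,r5:Mul1
  c3: issue ADD r3<-Add2  regs: r0:Add1,r1:3,r2:3,r3:Add2,r4:4,r5:Mul1
  c4: CDB Add1=5; issue MUL r4<-Mul2  regs: r0:5,r1:3,r2:3,r3:Add2,r4:Mul2,r5:Mul1
  c5: issue SUB r5<-Add1  regs: r0:5,r1:3,r2:3,r3:Add2,r4:Mul2,r5:Add1
  c6: CDB Mul1=12; stall  regs: r0:5,r1:3,r2:3,r3:Add2,r4:Mul2,r5:Add1
  c7: stall  regs: r0:5,r1:3,r2:3,r3:Add2,r4:Mul2,r5:Add1
  c8: stall  regs: r0:5,r1:3,r2:3,r3:Add2,r4:Mul2,r5:Add1
  c9: CDB Add2=15; issue SUB r1<-Add2  regs: r0:5,r1:Add2,r2:3,r3:15,r4:Mul2,r5:Add1
  c10: -  regs: r0:5,r1:Add2,r2:3,r3:15,r4:Mul2,r5:Add1
  c11: -  regs: r0:5,r1:Add2,r2:3,r3:15,r4:Mul2,r5:Add1
  c12: CDB Add1=-12  regs: r0:5,r1:Add2,r2:3,r3:15,r4:Mul2,r5:-12
  c13: CDB Mul2=60  regs: r0:5,r1:Add2,r2:3,r3:15,r4:60,r5:-12
  c14: -  regs: r0:5,r1:Add2,r2:3,r3:15,r4:60,r5:-12
  c15: -  regs: r0:5,r1:Add2,r2:3,r3:15,r4:60,r5:-12

STATUS = TAG Add2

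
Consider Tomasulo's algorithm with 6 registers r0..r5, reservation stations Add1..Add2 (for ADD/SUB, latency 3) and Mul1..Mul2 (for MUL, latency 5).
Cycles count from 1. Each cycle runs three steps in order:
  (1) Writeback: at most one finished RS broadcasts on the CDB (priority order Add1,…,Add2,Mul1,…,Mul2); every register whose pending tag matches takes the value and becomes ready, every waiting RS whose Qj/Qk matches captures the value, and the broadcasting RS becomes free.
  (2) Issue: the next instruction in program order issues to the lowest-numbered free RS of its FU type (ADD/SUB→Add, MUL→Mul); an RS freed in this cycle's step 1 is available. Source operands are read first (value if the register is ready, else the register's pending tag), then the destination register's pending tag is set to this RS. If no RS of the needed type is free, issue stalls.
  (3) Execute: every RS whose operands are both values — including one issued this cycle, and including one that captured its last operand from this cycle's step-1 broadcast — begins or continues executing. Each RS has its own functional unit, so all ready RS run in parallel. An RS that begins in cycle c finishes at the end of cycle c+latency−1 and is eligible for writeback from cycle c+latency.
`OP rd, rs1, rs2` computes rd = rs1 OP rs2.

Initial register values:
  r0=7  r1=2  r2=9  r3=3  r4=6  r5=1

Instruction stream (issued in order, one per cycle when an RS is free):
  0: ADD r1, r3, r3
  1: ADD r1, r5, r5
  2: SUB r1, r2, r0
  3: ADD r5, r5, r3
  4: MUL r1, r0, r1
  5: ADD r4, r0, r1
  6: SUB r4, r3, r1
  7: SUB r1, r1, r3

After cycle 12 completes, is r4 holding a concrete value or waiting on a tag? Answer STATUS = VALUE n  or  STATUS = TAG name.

cycle 1: issue ADD r1<-Add1 // r0:7,r1:Add1,r2:9,r3:3,r4:6,r5:1
cycle 2: issue ADD r1<-Add2 // r0:7,r1:Add2,r2:9,r3:3,r4:6,r5:1
cycle 3: stall // r0:7,r1:Add2,r2:9,r3:3,r4:6,r5:1
cycle 4: CDB Add1=6; issue SUB r1<-Add1 // r0:7,r1:Add1,r2:9,r3:3,r4:6,r5:1
cycle 5: CDB Add2=2; issue ADD r5<-Add2 // r0:7,r1:Add1,r2:9,r3:3,r4:6,r5:Add2
cycle 6: issue MUL r1<-Mul1 // r0:7,r1:Mul1,r2:9,r3:3,r4:6,r5:Add2
cycle 7: CDB Add1=2; issue ADD r4<-Add1 // r0:7,r1:Mul1,r2:9,r3:3,r4:Add1,r5:Add2
cycle 8: CDB Add2=4; issue SUB r4<-Add2 // r0:7,r1:Mul1,r2:9,r3:3,r4:Add2,r5:4
cycle 9: stall // r0:7,r1:Mul1,r2:9,r3:3,r4:Add2,r5:4
cycle 10: stall // r0:7,r1:Mul1,r2:9,r3:3,r4:Add2,r5:4
cycle 11: stall // r0:7,r1:Mul1,r2:9,r3:3,r4:Add2,r5:4
cycle 12: CDB Mul1=14; stall // r0:7,r1:14,r2:9,r3:3,r4:Add2,r5:4

STATUS = TAG Add2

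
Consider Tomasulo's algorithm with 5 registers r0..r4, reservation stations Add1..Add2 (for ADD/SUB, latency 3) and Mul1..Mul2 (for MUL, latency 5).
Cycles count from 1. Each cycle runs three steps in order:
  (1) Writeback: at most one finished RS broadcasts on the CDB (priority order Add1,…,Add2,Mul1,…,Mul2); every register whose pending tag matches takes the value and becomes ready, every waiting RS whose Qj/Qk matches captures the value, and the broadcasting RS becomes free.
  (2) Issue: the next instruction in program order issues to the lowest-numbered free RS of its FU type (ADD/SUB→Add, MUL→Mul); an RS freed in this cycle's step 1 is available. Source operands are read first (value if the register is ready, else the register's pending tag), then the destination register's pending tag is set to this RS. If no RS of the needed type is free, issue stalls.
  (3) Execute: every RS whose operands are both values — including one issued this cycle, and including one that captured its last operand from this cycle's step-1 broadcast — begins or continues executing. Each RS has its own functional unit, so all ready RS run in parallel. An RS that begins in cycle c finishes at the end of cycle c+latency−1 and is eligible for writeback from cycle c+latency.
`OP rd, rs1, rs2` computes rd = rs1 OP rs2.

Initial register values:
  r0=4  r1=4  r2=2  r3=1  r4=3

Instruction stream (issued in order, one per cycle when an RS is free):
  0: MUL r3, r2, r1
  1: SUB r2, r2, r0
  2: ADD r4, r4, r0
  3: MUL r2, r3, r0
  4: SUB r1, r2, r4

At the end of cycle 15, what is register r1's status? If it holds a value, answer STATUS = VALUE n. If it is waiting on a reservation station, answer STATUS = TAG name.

  c1: issue MUL r3<-Mul1  regs: r0:4,r1:4,r2:2,r3:Mul1,r4:3
  c2: issue SUB r2<-Add1  regs: r0:4,r1:4,r2:Add1,r3:Mul1,r4:3
  c3: issue ADD r4<-Add2  regs: r0:4,r1:4,r2:Add1,r3:Mul1,r4:Add2
  c4: issue MUL r2<-Mul2  regs: r0:4,r1:4,r2:Mul2,r3:Mul1,r4:Add2
  c5: CDB Add1=-2; issue SUB r1<-Add1  regs: r0:4,r1:Add1,r2:Mul2,r3:Mul1,r4:Add2
  c6: CDB Add2=7  regs: r0:4,r1:Add1,r2:Mul2,r3:Mul1,r4:7
  c7: CDB Mul1=8  regs: r0:4,r1:Add1,r2:Mul2,r3:8,r4:7
  c8: -  regs: r0:4,r1:Add1,r2:Mul2,r3:8,r4:7
  c9: -  regs: r0:4,r1:Add1,r2:Mul2,r3:8,r4:7
  c10: -  regs: r0:4,r1:Add1,r2:Mul2,r3:8,r4:7
  c11: -  regs: r0:4,r1:Add1,r2:Mul2,r3:8,r4:7
  c12: CDB Mul2=32  regs: r0:4,r1:Add1,r2:32,r3:8,r4:7
  c13: -  regs: r0:4,r1:Add1,r2:32,r3:8,r4:7
  c14: -  regs: r0:4,r1:Add1,r2:32,r3:8,r4:7
  c15: CDB Add1=25  regs: r0:4,r1:25,r2:32,r3:8,r4:7

STATUS = VALUE 25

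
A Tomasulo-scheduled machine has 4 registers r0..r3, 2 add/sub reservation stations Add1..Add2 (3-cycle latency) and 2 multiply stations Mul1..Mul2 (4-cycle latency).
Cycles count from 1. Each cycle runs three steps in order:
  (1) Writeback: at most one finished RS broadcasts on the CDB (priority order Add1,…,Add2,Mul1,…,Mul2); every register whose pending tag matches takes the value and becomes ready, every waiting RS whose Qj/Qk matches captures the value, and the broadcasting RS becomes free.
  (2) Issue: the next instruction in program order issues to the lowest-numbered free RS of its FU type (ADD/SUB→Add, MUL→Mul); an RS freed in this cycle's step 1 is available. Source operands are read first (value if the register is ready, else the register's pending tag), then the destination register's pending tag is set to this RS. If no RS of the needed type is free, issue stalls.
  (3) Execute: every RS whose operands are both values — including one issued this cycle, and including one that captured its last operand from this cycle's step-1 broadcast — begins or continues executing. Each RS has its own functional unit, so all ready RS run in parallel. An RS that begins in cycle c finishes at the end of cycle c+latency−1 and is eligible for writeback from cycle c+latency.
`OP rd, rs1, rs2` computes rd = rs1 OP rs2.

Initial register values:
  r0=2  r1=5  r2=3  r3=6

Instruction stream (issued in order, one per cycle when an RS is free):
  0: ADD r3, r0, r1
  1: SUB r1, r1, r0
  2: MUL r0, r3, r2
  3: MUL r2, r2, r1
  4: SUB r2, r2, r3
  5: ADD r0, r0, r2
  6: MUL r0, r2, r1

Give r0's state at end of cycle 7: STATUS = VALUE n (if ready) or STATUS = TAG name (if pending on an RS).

STATUS = TAG Add2

cycle 1: issue ADD r3<-Add1 // r0:2,r1:5,r2:3,r3:Add1
cycle 2: issue SUB r1<-Add2 // r0:2,r1:Add2,r2:3,r3:Add1
cycle 3: issue MUL r0<-Mul1 // r0:Mul1,r1:Add2,r2:3,r3:Add1
cycle 4: CDB Add1=7; issue MUL r2<-Mul2 // r0:Mul1,r1:Add2,r2:Mul2,r3:7
cycle 5: CDB Add2=3; issue SUB r2<-Add1 // r0:Mul1,r1:3,r2:Add1,r3:7
cycle 6: issue ADD r0<-Add2 // r0:Add2,r1:3,r2:Add1,r3:7
cycle 7: stall // r0:Add2,r1:3,r2:Add1,r3:7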